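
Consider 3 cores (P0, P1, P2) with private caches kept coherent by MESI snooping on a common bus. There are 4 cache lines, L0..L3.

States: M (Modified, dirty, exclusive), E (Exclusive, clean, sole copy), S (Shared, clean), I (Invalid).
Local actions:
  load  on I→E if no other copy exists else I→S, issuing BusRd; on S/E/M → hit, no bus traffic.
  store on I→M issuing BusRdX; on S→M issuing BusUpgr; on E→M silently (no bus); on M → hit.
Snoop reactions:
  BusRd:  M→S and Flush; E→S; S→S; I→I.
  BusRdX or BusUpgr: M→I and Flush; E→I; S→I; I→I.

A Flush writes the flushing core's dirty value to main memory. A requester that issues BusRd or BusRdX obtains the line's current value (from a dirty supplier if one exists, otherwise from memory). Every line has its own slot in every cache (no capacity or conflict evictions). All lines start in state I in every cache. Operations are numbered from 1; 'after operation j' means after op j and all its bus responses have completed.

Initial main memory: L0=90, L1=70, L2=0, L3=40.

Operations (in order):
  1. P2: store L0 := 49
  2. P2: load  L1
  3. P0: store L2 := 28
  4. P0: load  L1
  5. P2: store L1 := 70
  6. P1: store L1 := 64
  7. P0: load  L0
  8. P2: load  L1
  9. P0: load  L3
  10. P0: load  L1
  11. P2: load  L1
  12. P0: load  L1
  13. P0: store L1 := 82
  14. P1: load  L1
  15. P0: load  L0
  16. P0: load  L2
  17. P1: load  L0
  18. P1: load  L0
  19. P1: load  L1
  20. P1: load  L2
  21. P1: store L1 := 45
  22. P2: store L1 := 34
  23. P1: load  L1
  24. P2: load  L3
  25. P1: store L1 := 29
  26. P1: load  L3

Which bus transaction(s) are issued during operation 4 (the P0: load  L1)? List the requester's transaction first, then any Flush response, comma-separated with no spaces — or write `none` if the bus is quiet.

1. P2: store L0 := 49  bus=[BusRdX]  L0: P0=I P1=I P2=M  mem[L0]=90
2. P2: load  L1  bus=[BusRd]  L1: P0=I P1=I P2=E  mem[L1]=70
3. P0: store L2 := 28  bus=[BusRdX]  L2: P0=M P1=I P2=I  mem[L2]=0
4. P0: load  L1  bus=[BusRd]  L1: P0=S P1=I P2=S  mem[L1]=70
5. P2: store L1 := 70  bus=[BusUpgr]  L1: P0=I P1=I P2=M  mem[L1]=70
6. P1: store L1 := 64  bus=[BusRdX,Flush]  L1: P0=I P1=M P2=I  mem[L1]=70
7. P0: load  L0  bus=[BusRd,Flush]  L0: P0=S P1=I P2=S  mem[L0]=49
8. P2: load  L1  bus=[BusRd,Flush]  L1: P0=I P1=S P2=S  mem[L1]=64
9. P0: load  L3  bus=[BusRd]  L3: P0=E P1=I P2=I  mem[L3]=40
10. P0: load  L1  bus=[BusRd]  L1: P0=S P1=S P2=S  mem[L1]=64
11. P2: load  L1  bus=[-]  L1: P0=S P1=S P2=S  mem[L1]=64
12. P0: load  L1  bus=[-]  L1: P0=S P1=S P2=S  mem[L1]=64
13. P0: store L1 := 82  bus=[BusUpgr]  L1: P0=M P1=I P2=I  mem[L1]=64
14. P1: load  L1  bus=[BusRd,Flush]  L1: P0=S P1=S P2=I  mem[L1]=82
15. P0: load  L0  bus=[-]  L0: P0=S P1=I P2=S  mem[L0]=49
16. P0: load  L2  bus=[-]  L2: P0=M P1=I P2=I  mem[L2]=0
17. P1: load  L0  bus=[BusRd]  L0: P0=S P1=S P2=S  mem[L0]=49
18. P1: load  L0  bus=[-]  L0: P0=S P1=S P2=S  mem[L0]=49
19. P1: load  L1  bus=[-]  L1: P0=S P1=S P2=I  mem[L1]=82
20. P1: load  L2  bus=[BusRd,Flush]  L2: P0=S P1=S P2=I  mem[L2]=28
21. P1: store L1 := 45  bus=[BusUpgr]  L1: P0=I P1=M P2=I  mem[L1]=82
22. P2: store L1 := 34  bus=[BusRdX,Flush]  L1: P0=I P1=I P2=M  mem[L1]=45
23. P1: load  L1  bus=[BusRd,Flush]  L1: P0=I P1=S P2=S  mem[L1]=34
24. P2: load  L3  bus=[BusRd]  L3: P0=S P1=I P2=S  mem[L3]=40
25. P1: store L1 := 29  bus=[BusUpgr]  L1: P0=I P1=M P2=I  mem[L1]=34
26. P1: load  L3  bus=[BusRd]  L3: P0=S P1=S P2=S  mem[L3]=40

bus = BusRd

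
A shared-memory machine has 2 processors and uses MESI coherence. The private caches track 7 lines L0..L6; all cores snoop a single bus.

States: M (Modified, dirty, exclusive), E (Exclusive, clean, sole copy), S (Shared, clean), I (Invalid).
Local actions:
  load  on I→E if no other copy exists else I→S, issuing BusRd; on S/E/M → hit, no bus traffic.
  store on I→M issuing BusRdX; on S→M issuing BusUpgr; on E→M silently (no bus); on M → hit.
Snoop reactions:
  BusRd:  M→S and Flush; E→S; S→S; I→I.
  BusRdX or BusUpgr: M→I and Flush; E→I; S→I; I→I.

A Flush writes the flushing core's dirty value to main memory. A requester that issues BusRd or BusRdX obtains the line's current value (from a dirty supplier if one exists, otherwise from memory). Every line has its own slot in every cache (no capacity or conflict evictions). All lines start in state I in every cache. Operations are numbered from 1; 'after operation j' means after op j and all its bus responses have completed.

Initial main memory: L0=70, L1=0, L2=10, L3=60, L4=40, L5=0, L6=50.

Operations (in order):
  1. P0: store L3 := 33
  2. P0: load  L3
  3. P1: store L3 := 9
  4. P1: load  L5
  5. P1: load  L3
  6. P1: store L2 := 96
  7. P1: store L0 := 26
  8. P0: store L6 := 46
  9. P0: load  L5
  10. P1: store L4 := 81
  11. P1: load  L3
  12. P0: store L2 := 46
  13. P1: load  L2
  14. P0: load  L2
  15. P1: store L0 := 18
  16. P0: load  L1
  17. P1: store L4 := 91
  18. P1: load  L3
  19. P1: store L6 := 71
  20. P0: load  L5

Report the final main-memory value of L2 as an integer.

[1] P0: store L3 := 33 | P0:M(33), P1:I | bus: BusRdX
[2] P0: load  L3 | P0:M(33), P1:I | bus: none
[3] P1: store L3 := 9 | P0:I, P1:M(9) | bus: BusRdX,Flush
[4] P1: load  L5 | P0:I, P1:E(0) | bus: BusRd
[5] P1: load  L3 | P0:I, P1:M(9) | bus: none
[6] P1: store L2 := 96 | P0:I, P1:M(96) | bus: BusRdX
[7] P1: store L0 := 26 | P0:I, P1:M(26) | bus: BusRdX
[8] P0: store L6 := 46 | P0:M(46), P1:I | bus: BusRdX
[9] P0: load  L5 | P0:S(0), P1:S(0) | bus: BusRd
[10] P1: store L4 := 81 | P0:I, P1:M(81) | bus: BusRdX
[11] P1: load  L3 | P0:I, P1:M(9) | bus: none
[12] P0: store L2 := 46 | P0:M(46), P1:I | bus: BusRdX,Flush
[13] P1: load  L2 | P0:S(46), P1:S(46) | bus: BusRd,Flush
[14] P0: load  L2 | P0:S(46), P1:S(46) | bus: none
[15] P1: store L0 := 18 | P0:I, P1:M(18) | bus: none
[16] P0: load  L1 | P0:E(0), P1:I | bus: BusRd
[17] P1: store L4 := 91 | P0:I, P1:M(91) | bus: none
[18] P1: load  L3 | P0:I, P1:M(9) | bus: none
[19] P1: store L6 := 71 | P0:I, P1:M(71) | bus: BusRdX,Flush
[20] P0: load  L5 | P0:S(0), P1:S(0) | bus: none

memory[L2] = 46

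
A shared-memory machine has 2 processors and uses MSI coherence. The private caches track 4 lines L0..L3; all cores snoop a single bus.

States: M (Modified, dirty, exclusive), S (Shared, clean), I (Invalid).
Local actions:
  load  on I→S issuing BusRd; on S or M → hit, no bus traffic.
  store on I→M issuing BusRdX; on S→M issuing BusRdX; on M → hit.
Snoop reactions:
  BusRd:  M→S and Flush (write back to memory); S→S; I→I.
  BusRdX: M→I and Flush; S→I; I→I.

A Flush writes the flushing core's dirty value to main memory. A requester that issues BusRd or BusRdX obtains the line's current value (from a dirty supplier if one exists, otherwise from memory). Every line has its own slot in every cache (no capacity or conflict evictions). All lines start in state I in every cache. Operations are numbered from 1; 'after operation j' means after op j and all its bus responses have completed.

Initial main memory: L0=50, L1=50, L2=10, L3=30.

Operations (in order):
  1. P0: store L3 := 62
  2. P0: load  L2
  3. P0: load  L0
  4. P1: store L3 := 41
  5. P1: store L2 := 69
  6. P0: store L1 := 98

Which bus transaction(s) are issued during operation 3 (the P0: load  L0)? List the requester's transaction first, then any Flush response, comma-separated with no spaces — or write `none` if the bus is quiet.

[1] P0: store L3 := 62 | P0:M(62), P1:I | bus: BusRdX
[2] P0: load  L2 | P0:S(10), P1:I | bus: BusRd
[3] P0: load  L0 | P0:S(50), P1:I | bus: BusRd
[4] P1: store L3 := 41 | P0:I, P1:M(41) | bus: BusRdX,Flush
[5] P1: store L2 := 69 | P0:I, P1:M(69) | bus: BusRdX
[6] P0: store L1 := 98 | P0:M(98), P1:I | bus: BusRdX

bus = BusRd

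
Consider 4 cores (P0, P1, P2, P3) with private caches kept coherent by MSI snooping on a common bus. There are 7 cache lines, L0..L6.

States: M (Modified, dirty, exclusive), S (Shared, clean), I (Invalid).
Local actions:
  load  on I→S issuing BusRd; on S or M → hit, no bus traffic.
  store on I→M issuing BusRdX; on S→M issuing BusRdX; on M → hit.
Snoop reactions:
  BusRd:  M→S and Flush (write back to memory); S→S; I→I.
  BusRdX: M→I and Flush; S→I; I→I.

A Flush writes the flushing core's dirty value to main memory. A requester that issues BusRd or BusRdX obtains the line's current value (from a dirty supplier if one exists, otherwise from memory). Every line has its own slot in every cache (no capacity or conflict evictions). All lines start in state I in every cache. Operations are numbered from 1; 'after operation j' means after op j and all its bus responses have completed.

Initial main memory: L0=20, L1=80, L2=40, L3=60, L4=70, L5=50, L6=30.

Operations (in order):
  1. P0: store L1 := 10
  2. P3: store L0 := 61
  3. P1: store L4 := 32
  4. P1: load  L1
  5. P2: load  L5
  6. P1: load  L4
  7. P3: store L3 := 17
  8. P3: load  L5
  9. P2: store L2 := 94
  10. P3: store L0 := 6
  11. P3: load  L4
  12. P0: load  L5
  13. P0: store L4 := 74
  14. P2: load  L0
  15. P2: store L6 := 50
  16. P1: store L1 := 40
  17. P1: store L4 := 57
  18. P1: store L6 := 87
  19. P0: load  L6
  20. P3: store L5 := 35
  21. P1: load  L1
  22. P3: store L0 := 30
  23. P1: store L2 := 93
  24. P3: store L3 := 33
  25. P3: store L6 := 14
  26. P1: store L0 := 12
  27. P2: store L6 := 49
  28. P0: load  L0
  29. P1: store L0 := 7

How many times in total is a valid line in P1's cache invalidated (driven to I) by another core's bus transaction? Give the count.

invalidations = 2

step 1: P0: store L1 := 10  ⟶  MIII  (L1)  txn=BusRdX  M[L1]=80
step 2: P3: store L0 := 61  ⟶  IIIM  (L0)  txn=BusRdX  M[L0]=20
step 3: P1: store L4 := 32  ⟶  IMII  (L4)  txn=BusRdX  M[L4]=70
step 4: P1: load  L1  ⟶  SSII  (L1)  txn=BusRd+Flush  M[L1]=10
step 5: P2: load  L5  ⟶  IISI  (L5)  txn=BusRd  M[L5]=50
step 6: P1: load  L4  ⟶  IMII  (L4)  txn=∅  M[L4]=70
step 7: P3: store L3 := 17  ⟶  IIIM  (L3)  txn=BusRdX  M[L3]=60
step 8: P3: load  L5  ⟶  IISS  (L5)  txn=BusRd  M[L5]=50
step 9: P2: store L2 := 94  ⟶  IIMI  (L2)  txn=BusRdX  M[L2]=40
step 10: P3: store L0 := 6  ⟶  IIIM  (L0)  txn=∅  M[L0]=20
step 11: P3: load  L4  ⟶  ISIS  (L4)  txn=BusRd+Flush  M[L4]=32
step 12: P0: load  L5  ⟶  SISS  (L5)  txn=BusRd  M[L5]=50
step 13: P0: store L4 := 74  ⟶  MIII  (L4)  txn=BusRdX  M[L4]=32
step 14: P2: load  L0  ⟶  IISS  (L0)  txn=BusRd+Flush  M[L0]=6
step 15: P2: store L6 := 50  ⟶  IIMI  (L6)  txn=BusRdX  M[L6]=30
step 16: P1: store L1 := 40  ⟶  IMII  (L1)  txn=BusRdX  M[L1]=10
step 17: P1: store L4 := 57  ⟶  IMII  (L4)  txn=BusRdX+Flush  M[L4]=74
step 18: P1: store L6 := 87  ⟶  IMII  (L6)  txn=BusRdX+Flush  M[L6]=50
step 19: P0: load  L6  ⟶  SSII  (L6)  txn=BusRd+Flush  M[L6]=87
step 20: P3: store L5 := 35  ⟶  IIIM  (L5)  txn=BusRdX  M[L5]=50
step 21: P1: load  L1  ⟶  IMII  (L1)  txn=∅  M[L1]=10
step 22: P3: store L0 := 30  ⟶  IIIM  (L0)  txn=BusRdX  M[L0]=6
step 23: P1: store L2 := 93  ⟶  IMII  (L2)  txn=BusRdX+Flush  M[L2]=94
step 24: P3: store L3 := 33  ⟶  IIIM  (L3)  txn=∅  M[L3]=60
step 25: P3: store L6 := 14  ⟶  IIIM  (L6)  txn=BusRdX  M[L6]=87
step 26: P1: store L0 := 12  ⟶  IMII  (L0)  txn=BusRdX+Flush  M[L0]=30
step 27: P2: store L6 := 49  ⟶  IIMI  (L6)  txn=BusRdX+Flush  M[L6]=14
step 28: P0: load  L0  ⟶  SSII  (L0)  txn=BusRd+Flush  M[L0]=12
step 29: P1: store L0 := 7  ⟶  IMII  (L0)  txn=BusRdX  M[L0]=12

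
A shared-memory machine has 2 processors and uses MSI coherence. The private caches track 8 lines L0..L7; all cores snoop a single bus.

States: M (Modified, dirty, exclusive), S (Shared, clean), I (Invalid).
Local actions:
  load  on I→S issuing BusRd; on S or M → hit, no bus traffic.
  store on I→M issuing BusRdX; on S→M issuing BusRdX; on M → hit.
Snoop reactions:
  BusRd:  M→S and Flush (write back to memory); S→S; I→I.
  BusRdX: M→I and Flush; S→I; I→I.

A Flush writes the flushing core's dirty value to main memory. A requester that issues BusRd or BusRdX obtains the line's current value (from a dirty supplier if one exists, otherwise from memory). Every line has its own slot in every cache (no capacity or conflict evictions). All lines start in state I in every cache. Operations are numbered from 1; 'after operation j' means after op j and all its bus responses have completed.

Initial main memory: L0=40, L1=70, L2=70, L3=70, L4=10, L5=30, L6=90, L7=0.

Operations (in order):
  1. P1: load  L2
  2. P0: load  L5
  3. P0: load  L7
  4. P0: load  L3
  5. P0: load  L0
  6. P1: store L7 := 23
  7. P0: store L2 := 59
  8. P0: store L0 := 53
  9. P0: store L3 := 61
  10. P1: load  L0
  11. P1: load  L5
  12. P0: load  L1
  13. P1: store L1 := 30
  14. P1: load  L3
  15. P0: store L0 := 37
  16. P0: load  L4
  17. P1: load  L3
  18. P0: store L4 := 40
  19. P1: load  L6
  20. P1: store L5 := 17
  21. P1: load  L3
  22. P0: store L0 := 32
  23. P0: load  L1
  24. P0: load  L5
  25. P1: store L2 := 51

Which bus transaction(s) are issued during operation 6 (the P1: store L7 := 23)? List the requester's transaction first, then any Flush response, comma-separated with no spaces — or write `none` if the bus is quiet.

bus = BusRdX

[1] P1: load  L2 | P0:I, P1:S(70) | bus: BusRd
[2] P0: load  L5 | P0:S(30), P1:I | bus: BusRd
[3] P0: load  L7 | P0:S(0), P1:I | bus: BusRd
[4] P0: load  L3 | P0:S(70), P1:I | bus: BusRd
[5] P0: load  L0 | P0:S(40), P1:I | bus: BusRd
[6] P1: store L7 := 23 | P0:I, P1:M(23) | bus: BusRdX
[7] P0: store L2 := 59 | P0:M(59), P1:I | bus: BusRdX
[8] P0: store L0 := 53 | P0:M(53), P1:I | bus: BusRdX
[9] P0: store L3 := 61 | P0:M(61), P1:I | bus: BusRdX
[10] P1: load  L0 | P0:S(53), P1:S(53) | bus: BusRd,Flush
[11] P1: load  L5 | P0:S(30), P1:S(30) | bus: BusRd
[12] P0: load  L1 | P0:S(70), P1:I | bus: BusRd
[13] P1: store L1 := 30 | P0:I, P1:M(30) | bus: BusRdX
[14] P1: load  L3 | P0:S(61), P1:S(61) | bus: BusRd,Flush
[15] P0: store L0 := 37 | P0:M(37), P1:I | bus: BusRdX
[16] P0: load  L4 | P0:S(10), P1:I | bus: BusRd
[17] P1: load  L3 | P0:S(61), P1:S(61) | bus: none
[18] P0: store L4 := 40 | P0:M(40), P1:I | bus: BusRdX
[19] P1: load  L6 | P0:I, P1:S(90) | bus: BusRd
[20] P1: store L5 := 17 | P0:I, P1:M(17) | bus: BusRdX
[21] P1: load  L3 | P0:S(61), P1:S(61) | bus: none
[22] P0: store L0 := 32 | P0:M(32), P1:I | bus: none
[23] P0: load  L1 | P0:S(30), P1:S(30) | bus: BusRd,Flush
[24] P0: load  L5 | P0:S(17), P1:S(17) | bus: BusRd,Flush
[25] P1: store L2 := 51 | P0:I, P1:M(51) | bus: BusRdX,Flush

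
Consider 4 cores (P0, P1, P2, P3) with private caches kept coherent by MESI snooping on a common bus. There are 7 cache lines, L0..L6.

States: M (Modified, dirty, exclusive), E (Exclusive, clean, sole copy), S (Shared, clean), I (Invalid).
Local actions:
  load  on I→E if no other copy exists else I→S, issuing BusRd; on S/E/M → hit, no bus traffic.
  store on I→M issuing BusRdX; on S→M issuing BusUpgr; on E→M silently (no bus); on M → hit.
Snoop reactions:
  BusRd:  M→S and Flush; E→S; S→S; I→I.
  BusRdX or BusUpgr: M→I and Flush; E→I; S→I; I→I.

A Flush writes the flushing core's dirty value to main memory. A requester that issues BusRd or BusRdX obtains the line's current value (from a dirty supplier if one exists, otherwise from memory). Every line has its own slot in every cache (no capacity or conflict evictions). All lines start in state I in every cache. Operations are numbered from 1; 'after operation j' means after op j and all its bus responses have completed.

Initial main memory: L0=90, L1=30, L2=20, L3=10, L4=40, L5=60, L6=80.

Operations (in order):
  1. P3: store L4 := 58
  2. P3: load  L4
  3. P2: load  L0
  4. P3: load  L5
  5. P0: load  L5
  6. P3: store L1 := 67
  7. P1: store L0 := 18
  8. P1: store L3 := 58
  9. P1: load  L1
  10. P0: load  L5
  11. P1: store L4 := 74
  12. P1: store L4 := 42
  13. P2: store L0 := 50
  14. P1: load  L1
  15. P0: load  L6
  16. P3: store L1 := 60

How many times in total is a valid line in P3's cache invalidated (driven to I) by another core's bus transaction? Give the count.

invalidations = 1

[1] P3: store L4 := 58 | P0:I, P1:I, P2:I, P3:M(58) | bus: BusRdX
[2] P3: load  L4 | P0:I, P1:I, P2:I, P3:M(58) | bus: none
[3] P2: load  L0 | P0:I, P1:I, P2:E(90), P3:I | bus: BusRd
[4] P3: load  L5 | P0:I, P1:I, P2:I, P3:E(60) | bus: BusRd
[5] P0: load  L5 | P0:S(60), P1:I, P2:I, P3:S(60) | bus: BusRd
[6] P3: store L1 := 67 | P0:I, P1:I, P2:I, P3:M(67) | bus: BusRdX
[7] P1: store L0 := 18 | P0:I, P1:M(18), P2:I, P3:I | bus: BusRdX
[8] P1: store L3 := 58 | P0:I, P1:M(58), P2:I, P3:I | bus: BusRdX
[9] P1: load  L1 | P0:I, P1:S(67), P2:I, P3:S(67) | bus: BusRd,Flush
[10] P0: load  L5 | P0:S(60), P1:I, P2:I, P3:S(60) | bus: none
[11] P1: store L4 := 74 | P0:I, P1:M(74), P2:I, P3:I | bus: BusRdX,Flush
[12] P1: store L4 := 42 | P0:I, P1:M(42), P2:I, P3:I | bus: none
[13] P2: store L0 := 50 | P0:I, P1:I, P2:M(50), P3:I | bus: BusRdX,Flush
[14] P1: load  L1 | P0:I, P1:S(67), P2:I, P3:S(67) | bus: none
[15] P0: load  L6 | P0:E(80), P1:I, P2:I, P3:I | bus: BusRd
[16] P3: store L1 := 60 | P0:I, P1:I, P2:I, P3:M(60) | bus: BusUpgr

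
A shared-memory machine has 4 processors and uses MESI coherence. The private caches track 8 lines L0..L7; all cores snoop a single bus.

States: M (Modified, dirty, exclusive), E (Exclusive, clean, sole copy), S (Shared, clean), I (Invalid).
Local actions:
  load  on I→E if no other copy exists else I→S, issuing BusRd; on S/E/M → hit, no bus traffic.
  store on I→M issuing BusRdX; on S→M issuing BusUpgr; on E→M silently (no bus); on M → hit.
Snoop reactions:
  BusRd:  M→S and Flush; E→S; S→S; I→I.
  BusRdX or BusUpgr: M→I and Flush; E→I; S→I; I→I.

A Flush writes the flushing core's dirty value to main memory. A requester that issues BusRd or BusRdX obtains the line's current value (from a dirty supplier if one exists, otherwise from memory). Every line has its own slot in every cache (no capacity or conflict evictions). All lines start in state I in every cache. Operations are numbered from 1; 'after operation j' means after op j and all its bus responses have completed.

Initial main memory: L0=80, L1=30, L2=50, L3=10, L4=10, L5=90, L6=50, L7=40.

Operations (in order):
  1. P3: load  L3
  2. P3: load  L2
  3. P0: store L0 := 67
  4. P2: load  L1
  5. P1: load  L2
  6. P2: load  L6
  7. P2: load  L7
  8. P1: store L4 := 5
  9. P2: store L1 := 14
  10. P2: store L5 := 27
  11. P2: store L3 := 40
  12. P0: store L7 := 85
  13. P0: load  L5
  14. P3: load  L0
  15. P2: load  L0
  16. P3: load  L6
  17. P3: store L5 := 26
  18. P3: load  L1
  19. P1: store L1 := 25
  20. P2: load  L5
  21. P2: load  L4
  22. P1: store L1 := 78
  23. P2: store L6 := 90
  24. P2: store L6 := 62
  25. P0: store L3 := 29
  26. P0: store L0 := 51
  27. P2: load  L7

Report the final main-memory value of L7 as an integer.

memory[L7] = 85

[1] P3: load  L3 | P0:I, P1:I, P2:I, P3:E(10) | bus: BusRd
[2] P3: load  L2 | P0:I, P1:I, P2:I, P3:E(50) | bus: BusRd
[3] P0: store L0 := 67 | P0:M(67), P1:I, P2:I, P3:I | bus: BusRdX
[4] P2: load  L1 | P0:I, P1:I, P2:E(30), P3:I | bus: BusRd
[5] P1: load  L2 | P0:I, P1:S(50), P2:I, P3:S(50) | bus: BusRd
[6] P2: load  L6 | P0:I, P1:I, P2:E(50), P3:I | bus: BusRd
[7] P2: load  L7 | P0:I, P1:I, P2:E(40), P3:I | bus: BusRd
[8] P1: store L4 := 5 | P0:I, P1:M(5), P2:I, P3:I | bus: BusRdX
[9] P2: store L1 := 14 | P0:I, P1:I, P2:M(14), P3:I | bus: none
[10] P2: store L5 := 27 | P0:I, P1:I, P2:M(27), P3:I | bus: BusRdX
[11] P2: store L3 := 40 | P0:I, P1:I, P2:M(40), P3:I | bus: BusRdX
[12] P0: store L7 := 85 | P0:M(85), P1:I, P2:I, P3:I | bus: BusRdX
[13] P0: load  L5 | P0:S(27), P1:I, P2:S(27), P3:I | bus: BusRd,Flush
[14] P3: load  L0 | P0:S(67), P1:I, P2:I, P3:S(67) | bus: BusRd,Flush
[15] P2: load  L0 | P0:S(67), P1:I, P2:S(67), P3:S(67) | bus: BusRd
[16] P3: load  L6 | P0:I, P1:I, P2:S(50), P3:S(50) | bus: BusRd
[17] P3: store L5 := 26 | P0:I, P1:I, P2:I, P3:M(26) | bus: BusRdX
[18] P3: load  L1 | P0:I, P1:I, P2:S(14), P3:S(14) | bus: BusRd,Flush
[19] P1: store L1 := 25 | P0:I, P1:M(25), P2:I, P3:I | bus: BusRdX
[20] P2: load  L5 | P0:I, P1:I, P2:S(26), P3:S(26) | bus: BusRd,Flush
[21] P2: load  L4 | P0:I, P1:S(5), P2:S(5), P3:I | bus: BusRd,Flush
[22] P1: store L1 := 78 | P0:I, P1:M(78), P2:I, P3:I | bus: none
[23] P2: store L6 := 90 | P0:I, P1:I, P2:M(90), P3:I | bus: BusUpgr
[24] P2: store L6 := 62 | P0:I, P1:I, P2:M(62), P3:I | bus: none
[25] P0: store L3 := 29 | P0:M(29), P1:I, P2:I, P3:I | bus: BusRdX,Flush
[26] P0: store L0 := 51 | P0:M(51), P1:I, P2:I, P3:I | bus: BusUpgr
[27] P2: load  L7 | P0:S(85), P1:I, P2:S(85), P3:I | bus: BusRd,Flush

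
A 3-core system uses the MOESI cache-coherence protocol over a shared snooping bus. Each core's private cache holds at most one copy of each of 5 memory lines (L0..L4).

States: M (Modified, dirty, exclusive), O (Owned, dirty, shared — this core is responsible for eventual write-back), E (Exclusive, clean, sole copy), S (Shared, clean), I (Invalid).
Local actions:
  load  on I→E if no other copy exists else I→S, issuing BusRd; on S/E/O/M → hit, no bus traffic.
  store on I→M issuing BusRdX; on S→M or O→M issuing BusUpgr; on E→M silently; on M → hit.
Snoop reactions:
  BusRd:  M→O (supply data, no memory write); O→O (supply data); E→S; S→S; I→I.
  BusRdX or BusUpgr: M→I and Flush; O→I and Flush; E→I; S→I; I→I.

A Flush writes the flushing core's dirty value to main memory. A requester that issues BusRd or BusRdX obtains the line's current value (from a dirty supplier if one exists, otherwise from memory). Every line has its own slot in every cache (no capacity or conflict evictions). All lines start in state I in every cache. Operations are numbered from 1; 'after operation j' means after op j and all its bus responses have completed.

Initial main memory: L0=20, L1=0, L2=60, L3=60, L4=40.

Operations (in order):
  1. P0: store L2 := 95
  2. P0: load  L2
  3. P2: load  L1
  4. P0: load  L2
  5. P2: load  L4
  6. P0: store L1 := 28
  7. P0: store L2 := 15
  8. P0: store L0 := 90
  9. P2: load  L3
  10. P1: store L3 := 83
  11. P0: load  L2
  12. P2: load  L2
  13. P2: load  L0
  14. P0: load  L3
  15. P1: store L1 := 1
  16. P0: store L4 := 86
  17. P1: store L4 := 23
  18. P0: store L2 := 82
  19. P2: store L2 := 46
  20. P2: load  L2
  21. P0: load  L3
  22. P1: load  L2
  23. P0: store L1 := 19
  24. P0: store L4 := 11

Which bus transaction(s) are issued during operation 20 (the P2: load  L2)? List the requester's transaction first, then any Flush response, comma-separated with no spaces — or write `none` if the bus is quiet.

  op1 P0: store L2 := 95 → M/I/I on L2; bus BusRdX; mem=60
  op2 P0: load  L2 → M/I/I on L2; bus (none); mem=60
  op3 P2: load  L1 → I/I/E on L1; bus BusRd; mem=0
  op4 P0: load  L2 → M/I/I on L2; bus (none); mem=60
  op5 P2: load  L4 → I/I/E on L4; bus BusRd; mem=40
  op6 P0: store L1 := 28 → M/I/I on L1; bus BusRdX; mem=0
  op7 P0: store L2 := 15 → M/I/I on L2; bus (none); mem=60
  op8 P0: store L0 := 90 → M/I/I on L0; bus BusRdX; mem=20
  op9 P2: load  L3 → I/I/E on L3; bus BusRd; mem=60
  op10 P1: store L3 := 83 → I/M/I on L3; bus BusRdX; mem=60
  op11 P0: load  L2 → M/I/I on L2; bus (none); mem=60
  op12 P2: load  L2 → O/I/S on L2; bus BusRd; mem=60
  op13 P2: load  L0 → O/I/S on L0; bus BusRd; mem=20
  op14 P0: load  L3 → S/O/I on L3; bus BusRd; mem=60
  op15 P1: store L1 := 1 → I/M/I on L1; bus BusRdX Flush; mem=28
  op16 P0: store L4 := 86 → M/I/I on L4; bus BusRdX; mem=40
  op17 P1: store L4 := 23 → I/M/I on L4; bus BusRdX Flush; mem=86
  op18 P0: store L2 := 82 → M/I/I on L2; bus BusUpgr; mem=60
  op19 P2: store L2 := 46 → I/I/M on L2; bus BusRdX Flush; mem=82
  op20 P2: load  L2 → I/I/M on L2; bus (none); mem=82
  op21 P0: load  L3 → S/O/I on L3; bus (none); mem=60
  op22 P1: load  L2 → I/S/O on L2; bus BusRd; mem=82
  op23 P0: store L1 := 19 → M/I/I on L1; bus BusRdX Flush; mem=1
  op24 P0: store L4 := 11 → M/I/I on L4; bus BusRdX Flush; mem=23

bus = none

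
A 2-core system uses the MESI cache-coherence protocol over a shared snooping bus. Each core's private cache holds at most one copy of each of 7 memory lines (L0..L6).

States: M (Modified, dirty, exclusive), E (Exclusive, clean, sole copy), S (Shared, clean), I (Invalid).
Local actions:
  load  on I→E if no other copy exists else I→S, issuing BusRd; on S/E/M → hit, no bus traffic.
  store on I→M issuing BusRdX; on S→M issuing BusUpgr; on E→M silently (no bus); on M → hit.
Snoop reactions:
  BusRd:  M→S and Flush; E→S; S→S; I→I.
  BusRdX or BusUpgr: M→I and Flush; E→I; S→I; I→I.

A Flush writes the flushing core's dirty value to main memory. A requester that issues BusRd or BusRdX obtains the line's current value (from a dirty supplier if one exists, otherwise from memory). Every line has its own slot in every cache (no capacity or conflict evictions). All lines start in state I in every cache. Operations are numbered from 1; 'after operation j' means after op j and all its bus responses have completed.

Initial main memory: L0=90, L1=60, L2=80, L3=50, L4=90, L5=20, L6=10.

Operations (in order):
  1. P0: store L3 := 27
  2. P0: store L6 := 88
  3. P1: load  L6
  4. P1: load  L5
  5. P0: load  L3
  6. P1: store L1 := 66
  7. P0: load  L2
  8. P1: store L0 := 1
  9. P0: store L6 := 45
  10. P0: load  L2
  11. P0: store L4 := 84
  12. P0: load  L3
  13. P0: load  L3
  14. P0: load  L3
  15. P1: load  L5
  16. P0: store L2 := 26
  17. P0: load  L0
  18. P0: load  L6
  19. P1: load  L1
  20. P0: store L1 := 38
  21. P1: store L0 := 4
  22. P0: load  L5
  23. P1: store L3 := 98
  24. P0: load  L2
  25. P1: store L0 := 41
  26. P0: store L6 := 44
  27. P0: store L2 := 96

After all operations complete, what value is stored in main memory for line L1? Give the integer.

1. P0: store L3 := 27  bus=[BusRdX]  L3: P0=M P1=I  mem[L3]=50
2. P0: store L6 := 88  bus=[BusRdX]  L6: P0=M P1=I  mem[L6]=10
3. P1: load  L6  bus=[BusRd,Flush]  L6: P0=S P1=S  mem[L6]=88
4. P1: load  L5  bus=[BusRd]  L5: P0=I P1=E  mem[L5]=20
5. P0: load  L3  bus=[-]  L3: P0=M P1=I  mem[L3]=50
6. P1: store L1 := 66  bus=[BusRdX]  L1: P0=I P1=M  mem[L1]=60
7. P0: load  L2  bus=[BusRd]  L2: P0=E P1=I  mem[L2]=80
8. P1: store L0 := 1  bus=[BusRdX]  L0: P0=I P1=M  mem[L0]=90
9. P0: store L6 := 45  bus=[BusUpgr]  L6: P0=M P1=I  mem[L6]=88
10. P0: load  L2  bus=[-]  L2: P0=E P1=I  mem[L2]=80
11. P0: store L4 := 84  bus=[BusRdX]  L4: P0=M P1=I  mem[L4]=90
12. P0: load  L3  bus=[-]  L3: P0=M P1=I  mem[L3]=50
13. P0: load  L3  bus=[-]  L3: P0=M P1=I  mem[L3]=50
14. P0: load  L3  bus=[-]  L3: P0=M P1=I  mem[L3]=50
15. P1: load  L5  bus=[-]  L5: P0=I P1=E  mem[L5]=20
16. P0: store L2 := 26  bus=[-]  L2: P0=M P1=I  mem[L2]=80
17. P0: load  L0  bus=[BusRd,Flush]  L0: P0=S P1=S  mem[L0]=1
18. P0: load  L6  bus=[-]  L6: P0=M P1=I  mem[L6]=88
19. P1: load  L1  bus=[-]  L1: P0=I P1=M  mem[L1]=60
20. P0: store L1 := 38  bus=[BusRdX,Flush]  L1: P0=M P1=I  mem[L1]=66
21. P1: store L0 := 4  bus=[BusUpgr]  L0: P0=I P1=M  mem[L0]=1
22. P0: load  L5  bus=[BusRd]  L5: P0=S P1=S  mem[L5]=20
23. P1: store L3 := 98  bus=[BusRdX,Flush]  L3: P0=I P1=M  mem[L3]=27
24. P0: load  L2  bus=[-]  L2: P0=M P1=I  mem[L2]=80
25. P1: store L0 := 41  bus=[-]  L0: P0=I P1=M  mem[L0]=1
26. P0: store L6 := 44  bus=[-]  L6: P0=M P1=I  mem[L6]=88
27. P0: store L2 := 96  bus=[-]  L2: P0=M P1=I  mem[L2]=80

memory[L1] = 66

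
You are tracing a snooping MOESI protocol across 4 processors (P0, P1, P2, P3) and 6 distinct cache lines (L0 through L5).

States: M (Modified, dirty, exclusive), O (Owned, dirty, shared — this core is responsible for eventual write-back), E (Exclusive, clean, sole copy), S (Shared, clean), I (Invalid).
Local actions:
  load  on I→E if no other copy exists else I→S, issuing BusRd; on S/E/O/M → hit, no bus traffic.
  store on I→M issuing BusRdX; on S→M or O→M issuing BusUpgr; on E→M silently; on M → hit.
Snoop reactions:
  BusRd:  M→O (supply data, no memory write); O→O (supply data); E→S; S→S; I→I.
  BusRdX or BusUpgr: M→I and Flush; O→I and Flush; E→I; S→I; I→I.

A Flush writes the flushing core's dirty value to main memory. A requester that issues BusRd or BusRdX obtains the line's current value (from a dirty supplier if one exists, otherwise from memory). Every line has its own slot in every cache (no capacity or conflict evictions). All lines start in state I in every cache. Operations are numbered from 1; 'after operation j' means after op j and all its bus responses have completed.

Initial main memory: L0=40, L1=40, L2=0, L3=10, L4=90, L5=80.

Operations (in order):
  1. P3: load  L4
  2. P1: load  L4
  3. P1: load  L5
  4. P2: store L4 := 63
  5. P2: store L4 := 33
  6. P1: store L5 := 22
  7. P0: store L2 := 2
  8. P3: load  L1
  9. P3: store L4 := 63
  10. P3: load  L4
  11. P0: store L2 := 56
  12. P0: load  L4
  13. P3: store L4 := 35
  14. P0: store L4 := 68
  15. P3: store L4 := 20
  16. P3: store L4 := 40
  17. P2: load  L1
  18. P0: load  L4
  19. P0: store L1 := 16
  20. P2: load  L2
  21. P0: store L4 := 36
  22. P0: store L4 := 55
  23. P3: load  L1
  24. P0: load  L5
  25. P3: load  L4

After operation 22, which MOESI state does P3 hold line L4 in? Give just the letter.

state = I

1. P3: load  L4  bus=[BusRd]  L4: P0=I P1=I P2=I P3=E  mem[L4]=90
2. P1: load  L4  bus=[BusRd]  L4: P0=I P1=S P2=I P3=S  mem[L4]=90
3. P1: load  L5  bus=[BusRd]  L5: P0=I P1=E P2=I P3=I  mem[L5]=80
4. P2: store L4 := 63  bus=[BusRdX]  L4: P0=I P1=I P2=M P3=I  mem[L4]=90
5. P2: store L4 := 33  bus=[-]  L4: P0=I P1=I P2=M P3=I  mem[L4]=90
6. P1: store L5 := 22  bus=[-]  L5: P0=I P1=M P2=I P3=I  mem[L5]=80
7. P0: store L2 := 2  bus=[BusRdX]  L2: P0=M P1=I P2=I P3=I  mem[L2]=0
8. P3: load  L1  bus=[BusRd]  L1: P0=I P1=I P2=I P3=E  mem[L1]=40
9. P3: store L4 := 63  bus=[BusRdX,Flush]  L4: P0=I P1=I P2=I P3=M  mem[L4]=33
10. P3: load  L4  bus=[-]  L4: P0=I P1=I P2=I P3=M  mem[L4]=33
11. P0: store L2 := 56  bus=[-]  L2: P0=M P1=I P2=I P3=I  mem[L2]=0
12. P0: load  L4  bus=[BusRd]  L4: P0=S P1=I P2=I P3=O  mem[L4]=33
13. P3: store L4 := 35  bus=[BusUpgr]  L4: P0=I P1=I P2=I P3=M  mem[L4]=33
14. P0: store L4 := 68  bus=[BusRdX,Flush]  L4: P0=M P1=I P2=I P3=I  mem[L4]=35
15. P3: store L4 := 20  bus=[BusRdX,Flush]  L4: P0=I P1=I P2=I P3=M  mem[L4]=68
16. P3: store L4 := 40  bus=[-]  L4: P0=I P1=I P2=I P3=M  mem[L4]=68
17. P2: load  L1  bus=[BusRd]  L1: P0=I P1=I P2=S P3=S  mem[L1]=40
18. P0: load  L4  bus=[BusRd]  L4: P0=S P1=I P2=I P3=O  mem[L4]=68
19. P0: store L1 := 16  bus=[BusRdX]  L1: P0=M P1=I P2=I P3=I  mem[L1]=40
20. P2: load  L2  bus=[BusRd]  L2: P0=O P1=I P2=S P3=I  mem[L2]=0
21. P0: store L4 := 36  bus=[BusUpgr,Flush]  L4: P0=M P1=I P2=I P3=I  mem[L4]=40
22. P0: store L4 := 55  bus=[-]  L4: P0=M P1=I P2=I P3=I  mem[L4]=40
23. P3: load  L1  bus=[BusRd]  L1: P0=O P1=I P2=I P3=S  mem[L1]=40
24. P0: load  L5  bus=[BusRd]  L5: P0=S P1=O P2=I P3=I  mem[L5]=80
25. P3: load  L4  bus=[BusRd]  L4: P0=O P1=I P2=I P3=S  mem[L4]=40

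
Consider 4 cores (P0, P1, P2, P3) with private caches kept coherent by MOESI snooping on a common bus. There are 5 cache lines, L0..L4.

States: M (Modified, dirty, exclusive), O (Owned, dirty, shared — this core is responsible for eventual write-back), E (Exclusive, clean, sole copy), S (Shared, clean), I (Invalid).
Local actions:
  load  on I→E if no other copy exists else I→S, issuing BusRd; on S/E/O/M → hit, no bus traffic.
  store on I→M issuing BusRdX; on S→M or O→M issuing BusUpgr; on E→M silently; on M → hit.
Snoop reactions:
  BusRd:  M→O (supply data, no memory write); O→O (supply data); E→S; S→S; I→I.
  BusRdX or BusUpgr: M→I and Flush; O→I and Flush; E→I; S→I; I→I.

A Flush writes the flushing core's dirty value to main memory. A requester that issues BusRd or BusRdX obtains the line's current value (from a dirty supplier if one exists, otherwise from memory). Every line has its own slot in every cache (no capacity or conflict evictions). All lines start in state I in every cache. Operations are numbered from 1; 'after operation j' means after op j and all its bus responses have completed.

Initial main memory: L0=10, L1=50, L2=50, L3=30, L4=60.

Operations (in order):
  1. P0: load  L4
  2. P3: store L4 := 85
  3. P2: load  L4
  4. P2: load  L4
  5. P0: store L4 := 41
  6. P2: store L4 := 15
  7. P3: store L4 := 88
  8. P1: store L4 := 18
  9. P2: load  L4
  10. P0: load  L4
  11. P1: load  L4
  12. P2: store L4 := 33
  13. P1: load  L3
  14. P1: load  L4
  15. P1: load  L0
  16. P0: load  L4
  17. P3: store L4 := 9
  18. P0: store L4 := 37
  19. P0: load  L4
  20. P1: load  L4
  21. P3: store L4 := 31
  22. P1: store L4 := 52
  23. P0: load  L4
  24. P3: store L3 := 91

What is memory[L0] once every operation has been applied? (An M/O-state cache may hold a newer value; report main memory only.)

[1] P0: load  L4 | P0:E(60), P1:I, P2:I, P3:I | bus: BusRd
[2] P3: store L4 := 85 | P0:I, P1:I, P2:I, P3:M(85) | bus: BusRdX
[3] P2: load  L4 | P0:I, P1:I, P2:S(85), P3:O(85) | bus: BusRd
[4] P2: load  L4 | P0:I, P1:I, P2:S(85), P3:O(85) | bus: none
[5] P0: store L4 := 41 | P0:M(41), P1:I, P2:I, P3:I | bus: BusRdX,Flush
[6] P2: store L4 := 15 | P0:I, P1:I, P2:M(15), P3:I | bus: BusRdX,Flush
[7] P3: store L4 := 88 | P0:I, P1:I, P2:I, P3:M(88) | bus: BusRdX,Flush
[8] P1: store L4 := 18 | P0:I, P1:M(18), P2:I, P3:I | bus: BusRdX,Flush
[9] P2: load  L4 | P0:I, P1:O(18), P2:S(18), P3:I | bus: BusRd
[10] P0: load  L4 | P0:S(18), P1:O(18), P2:S(18), P3:I | bus: BusRd
[11] P1: load  L4 | P0:S(18), P1:O(18), P2:S(18), P3:I | bus: none
[12] P2: store L4 := 33 | P0:I, P1:I, P2:M(33), P3:I | bus: BusUpgr,Flush
[13] P1: load  L3 | P0:I, P1:E(30), P2:I, P3:I | bus: BusRd
[14] P1: load  L4 | P0:I, P1:S(33), P2:O(33), P3:I | bus: BusRd
[15] P1: load  L0 | P0:I, P1:E(10), P2:I, P3:I | bus: BusRd
[16] P0: load  L4 | P0:S(33), P1:S(33), P2:O(33), P3:I | bus: BusRd
[17] P3: store L4 := 9 | P0:I, P1:I, P2:I, P3:M(9) | bus: BusRdX,Flush
[18] P0: store L4 := 37 | P0:M(37), P1:I, P2:I, P3:I | bus: BusRdX,Flush
[19] P0: load  L4 | P0:M(37), P1:I, P2:I, P3:I | bus: none
[20] P1: load  L4 | P0:O(37), P1:S(37), P2:I, P3:I | bus: BusRd
[21] P3: store L4 := 31 | P0:I, P1:I, P2:I, P3:M(31) | bus: BusRdX,Flush
[22] P1: store L4 := 52 | P0:I, P1:M(52), P2:I, P3:I | bus: BusRdX,Flush
[23] P0: load  L4 | P0:S(52), P1:O(52), P2:I, P3:I | bus: BusRd
[24] P3: store L3 := 91 | P0:I, P1:I, P2:I, P3:M(91) | bus: BusRdX

memory[L0] = 10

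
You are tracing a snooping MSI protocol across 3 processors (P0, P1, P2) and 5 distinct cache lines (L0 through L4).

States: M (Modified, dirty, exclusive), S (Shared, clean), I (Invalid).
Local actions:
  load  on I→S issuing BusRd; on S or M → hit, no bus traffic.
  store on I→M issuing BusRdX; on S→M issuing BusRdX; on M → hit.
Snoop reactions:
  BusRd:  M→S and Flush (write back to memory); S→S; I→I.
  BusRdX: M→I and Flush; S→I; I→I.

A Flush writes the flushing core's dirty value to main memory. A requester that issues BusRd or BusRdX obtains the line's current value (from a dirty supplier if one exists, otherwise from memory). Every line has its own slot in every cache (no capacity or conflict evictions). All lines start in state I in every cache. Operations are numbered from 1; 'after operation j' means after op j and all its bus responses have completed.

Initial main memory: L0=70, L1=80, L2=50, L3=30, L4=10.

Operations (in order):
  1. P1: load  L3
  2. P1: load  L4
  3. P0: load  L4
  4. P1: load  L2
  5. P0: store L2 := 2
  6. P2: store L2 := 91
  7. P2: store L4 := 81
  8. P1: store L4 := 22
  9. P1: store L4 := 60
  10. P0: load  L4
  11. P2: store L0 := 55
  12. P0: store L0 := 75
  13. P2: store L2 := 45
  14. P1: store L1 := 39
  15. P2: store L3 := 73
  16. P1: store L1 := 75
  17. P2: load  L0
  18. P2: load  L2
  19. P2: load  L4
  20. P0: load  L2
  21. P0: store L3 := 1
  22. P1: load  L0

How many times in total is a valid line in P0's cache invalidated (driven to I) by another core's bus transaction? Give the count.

invalidations = 2

[1] P1: load  L3 | P0:I, P1:S(30), P2:I | bus: BusRd
[2] P1: load  L4 | P0:I, P1:S(10), P2:I | bus: BusRd
[3] P0: load  L4 | P0:S(10), P1:S(10), P2:I | bus: BusRd
[4] P1: load  L2 | P0:I, P1:S(50), P2:I | bus: BusRd
[5] P0: store L2 := 2 | P0:M(2), P1:I, P2:I | bus: BusRdX
[6] P2: store L2 := 91 | P0:I, P1:I, P2:M(91) | bus: BusRdX,Flush
[7] P2: store L4 := 81 | P0:I, P1:I, P2:M(81) | bus: BusRdX
[8] P1: store L4 := 22 | P0:I, P1:M(22), P2:I | bus: BusRdX,Flush
[9] P1: store L4 := 60 | P0:I, P1:M(60), P2:I | bus: none
[10] P0: load  L4 | P0:S(60), P1:S(60), P2:I | bus: BusRd,Flush
[11] P2: store L0 := 55 | P0:I, P1:I, P2:M(55) | bus: BusRdX
[12] P0: store L0 := 75 | P0:M(75), P1:I, P2:I | bus: BusRdX,Flush
[13] P2: store L2 := 45 | P0:I, P1:I, P2:M(45) | bus: none
[14] P1: store L1 := 39 | P0:I, P1:M(39), P2:I | bus: BusRdX
[15] P2: store L3 := 73 | P0:I, P1:I, P2:M(73) | bus: BusRdX
[16] P1: store L1 := 75 | P0:I, P1:M(75), P2:I | bus: none
[17] P2: load  L0 | P0:S(75), P1:I, P2:S(75) | bus: BusRd,Flush
[18] P2: load  L2 | P0:I, P1:I, P2:M(45) | bus: none
[19] P2: load  L4 | P0:S(60), P1:S(60), P2:S(60) | bus: BusRd
[20] P0: load  L2 | P0:S(45), P1:I, P2:S(45) | bus: BusRd,Flush
[21] P0: store L3 := 1 | P0:M(1), P1:I, P2:I | bus: BusRdX,Flush
[22] P1: load  L0 | P0:S(75), P1:S(75), P2:S(75) | bus: BusRd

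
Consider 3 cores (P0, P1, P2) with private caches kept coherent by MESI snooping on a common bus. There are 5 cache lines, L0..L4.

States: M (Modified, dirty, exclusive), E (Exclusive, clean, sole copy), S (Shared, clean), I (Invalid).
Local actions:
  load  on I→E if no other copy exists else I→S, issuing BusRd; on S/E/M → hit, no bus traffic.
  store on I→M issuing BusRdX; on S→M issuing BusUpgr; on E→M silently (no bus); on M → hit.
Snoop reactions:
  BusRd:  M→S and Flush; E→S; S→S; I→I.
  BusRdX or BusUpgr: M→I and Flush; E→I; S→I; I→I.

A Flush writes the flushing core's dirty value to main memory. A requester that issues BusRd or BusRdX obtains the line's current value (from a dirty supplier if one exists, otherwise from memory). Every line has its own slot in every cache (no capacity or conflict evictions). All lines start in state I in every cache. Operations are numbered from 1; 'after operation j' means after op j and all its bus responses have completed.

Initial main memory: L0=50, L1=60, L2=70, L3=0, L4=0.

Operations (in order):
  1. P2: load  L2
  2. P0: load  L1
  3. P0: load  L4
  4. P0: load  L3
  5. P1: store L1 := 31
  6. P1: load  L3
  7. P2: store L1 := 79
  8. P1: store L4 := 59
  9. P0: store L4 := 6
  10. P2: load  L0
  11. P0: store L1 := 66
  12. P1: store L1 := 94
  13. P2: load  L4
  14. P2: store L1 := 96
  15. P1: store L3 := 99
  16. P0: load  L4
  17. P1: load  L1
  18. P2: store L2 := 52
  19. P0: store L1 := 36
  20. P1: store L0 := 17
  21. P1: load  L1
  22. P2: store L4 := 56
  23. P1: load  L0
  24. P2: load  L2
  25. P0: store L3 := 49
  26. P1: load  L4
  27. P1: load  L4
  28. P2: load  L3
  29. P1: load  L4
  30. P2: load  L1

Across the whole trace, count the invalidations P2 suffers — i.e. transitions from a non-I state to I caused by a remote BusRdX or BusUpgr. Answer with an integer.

invalidations = 3

[1] P2: load  L2 | P0:I, P1:I, P2:E(70) | bus: BusRd
[2] P0: load  L1 | P0:E(60), P1:I, P2:I | bus: BusRd
[3] P0: load  L4 | P0:E(0), P1:I, P2:I | bus: BusRd
[4] P0: load  L3 | P0:E(0), P1:I, P2:I | bus: BusRd
[5] P1: store L1 := 31 | P0:I, P1:M(31), P2:I | bus: BusRdX
[6] P1: load  L3 | P0:S(0), P1:S(0), P2:I | bus: BusRd
[7] P2: store L1 := 79 | P0:I, P1:I, P2:M(79) | bus: BusRdX,Flush
[8] P1: store L4 := 59 | P0:I, P1:M(59), P2:I | bus: BusRdX
[9] P0: store L4 := 6 | P0:M(6), P1:I, P2:I | bus: BusRdX,Flush
[10] P2: load  L0 | P0:I, P1:I, P2:E(50) | bus: BusRd
[11] P0: store L1 := 66 | P0:M(66), P1:I, P2:I | bus: BusRdX,Flush
[12] P1: store L1 := 94 | P0:I, P1:M(94), P2:I | bus: BusRdX,Flush
[13] P2: load  L4 | P0:S(6), P1:I, P2:S(6) | bus: BusRd,Flush
[14] P2: store L1 := 96 | P0:I, P1:I, P2:M(96) | bus: BusRdX,Flush
[15] P1: store L3 := 99 | P0:I, P1:M(99), P2:I | bus: BusUpgr
[16] P0: load  L4 | P0:S(6), P1:I, P2:S(6) | bus: none
[17] P1: load  L1 | P0:I, P1:S(96), P2:S(96) | bus: BusRd,Flush
[18] P2: store L2 := 52 | P0:I, P1:I, P2:M(52) | bus: none
[19] P0: store L1 := 36 | P0:M(36), P1:I, P2:I | bus: BusRdX
[20] P1: store L0 := 17 | P0:I, P1:M(17), P2:I | bus: BusRdX
[21] P1: load  L1 | P0:S(36), P1:S(36), P2:I | bus: BusRd,Flush
[22] P2: store L4 := 56 | P0:I, P1:I, P2:M(56) | bus: BusUpgr
[23] P1: load  L0 | P0:I, P1:M(17), P2:I | bus: none
[24] P2: load  L2 | P0:I, P1:I, P2:M(52) | bus: none
[25] P0: store L3 := 49 | P0:M(49), P1:I, P2:I | bus: BusRdX,Flush
[26] P1: load  L4 | P0:I, P1:S(56), P2:S(56) | bus: BusRd,Flush
[27] P1: load  L4 | P0:I, P1:S(56), P2:S(56) | bus: none
[28] P2: load  L3 | P0:S(49), P1:I, P2:S(49) | bus: BusRd,Flush
[29] P1: load  L4 | P0:I, P1:S(56), P2:S(56) | bus: none
[30] P2: load  L1 | P0:S(36), P1:S(36), P2:S(36) | bus: BusRd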